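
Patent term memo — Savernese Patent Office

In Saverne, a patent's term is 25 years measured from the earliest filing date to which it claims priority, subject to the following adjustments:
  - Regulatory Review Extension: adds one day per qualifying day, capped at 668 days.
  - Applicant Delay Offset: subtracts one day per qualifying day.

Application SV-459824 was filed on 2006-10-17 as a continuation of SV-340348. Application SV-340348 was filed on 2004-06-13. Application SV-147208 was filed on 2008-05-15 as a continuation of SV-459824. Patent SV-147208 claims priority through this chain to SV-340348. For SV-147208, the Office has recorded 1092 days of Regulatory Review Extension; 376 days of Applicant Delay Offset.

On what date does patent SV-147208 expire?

2030-04-01

Earliest priority filing: 13 June 2004.
Base term: 13 June 2004 + 25 years → 13 June 2029.
Regulatory Review Extension: 1092 days claimed exceeds the 668-day cap, so +668 days → 12 April 2031.
Applicant Delay Offset: −376 days → 1 April 2030.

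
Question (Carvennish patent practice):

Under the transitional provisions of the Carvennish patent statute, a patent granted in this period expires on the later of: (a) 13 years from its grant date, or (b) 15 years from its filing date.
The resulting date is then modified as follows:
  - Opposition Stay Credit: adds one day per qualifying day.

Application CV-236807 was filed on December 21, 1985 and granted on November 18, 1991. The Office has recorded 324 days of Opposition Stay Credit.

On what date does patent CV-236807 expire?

2005-10-08

(a) grant + 13 years → 18 November 2004.
(b) filing + 15 years → 21 December 2000.
Later of the two: 18 November 2004.
Opposition Stay Credit: +324 days → 8 October 2005.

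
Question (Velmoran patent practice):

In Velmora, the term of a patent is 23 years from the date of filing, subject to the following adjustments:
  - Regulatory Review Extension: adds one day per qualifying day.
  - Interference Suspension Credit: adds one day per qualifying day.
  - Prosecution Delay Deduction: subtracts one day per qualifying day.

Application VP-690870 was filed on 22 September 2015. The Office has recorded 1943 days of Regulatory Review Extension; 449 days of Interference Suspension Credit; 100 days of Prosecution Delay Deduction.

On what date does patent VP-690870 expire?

2044-12-31

Base term: filing date + 23 years → 22 September 2038.
Regulatory Review Extension: +1943 days → 17 January 2044.
Interference Suspension Credit: +449 days → 10 April 2045.
Prosecution Delay Deduction: −100 days → 31 December 2044.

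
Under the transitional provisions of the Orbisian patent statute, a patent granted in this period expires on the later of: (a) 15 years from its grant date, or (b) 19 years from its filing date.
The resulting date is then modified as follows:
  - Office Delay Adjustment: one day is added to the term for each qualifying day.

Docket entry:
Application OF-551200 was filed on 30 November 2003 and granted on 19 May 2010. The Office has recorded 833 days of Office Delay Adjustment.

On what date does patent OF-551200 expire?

(a) grant + 15 years → 19 May 2025.
(b) filing + 19 years → 30 November 2022.
Later of the two: 19 May 2025.
Office Delay Adjustment: +833 days → 30 August 2027.

August 30, 2027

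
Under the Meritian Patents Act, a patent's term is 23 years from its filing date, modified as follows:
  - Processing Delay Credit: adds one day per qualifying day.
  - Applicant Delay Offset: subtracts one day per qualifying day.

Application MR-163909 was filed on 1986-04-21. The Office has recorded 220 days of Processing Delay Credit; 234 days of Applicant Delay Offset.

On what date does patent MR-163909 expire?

Base term: filing date + 23 years → 21 April 2009.
Processing Delay Credit: +220 days → 27 November 2009.
Applicant Delay Offset: −234 days → 7 April 2009.

April 7, 2009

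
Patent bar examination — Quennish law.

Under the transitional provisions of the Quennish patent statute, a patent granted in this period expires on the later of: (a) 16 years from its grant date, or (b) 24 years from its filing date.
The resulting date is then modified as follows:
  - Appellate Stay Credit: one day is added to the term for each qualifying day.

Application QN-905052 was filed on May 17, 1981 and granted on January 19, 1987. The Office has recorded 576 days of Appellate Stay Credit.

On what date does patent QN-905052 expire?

(a) grant + 16 years → 19 January 2003.
(b) filing + 24 years → 17 May 2005.
Later of the two: 17 May 2005.
Appellate Stay Credit: +576 days → 14 December 2006.

2006-12-14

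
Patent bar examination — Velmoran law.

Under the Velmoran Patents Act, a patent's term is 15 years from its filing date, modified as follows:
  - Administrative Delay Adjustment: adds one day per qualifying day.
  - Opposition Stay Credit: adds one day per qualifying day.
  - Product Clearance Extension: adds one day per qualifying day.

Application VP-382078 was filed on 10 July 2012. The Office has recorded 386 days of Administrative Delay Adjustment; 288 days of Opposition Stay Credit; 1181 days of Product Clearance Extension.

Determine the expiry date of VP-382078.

Base term: filing date + 15 years → 10 July 2027.
Administrative Delay Adjustment: +386 days → 30 July 2028.
Opposition Stay Credit: +288 days → 14 May 2029.
Product Clearance Extension: +1181 days → 7 August 2032.

2032-08-07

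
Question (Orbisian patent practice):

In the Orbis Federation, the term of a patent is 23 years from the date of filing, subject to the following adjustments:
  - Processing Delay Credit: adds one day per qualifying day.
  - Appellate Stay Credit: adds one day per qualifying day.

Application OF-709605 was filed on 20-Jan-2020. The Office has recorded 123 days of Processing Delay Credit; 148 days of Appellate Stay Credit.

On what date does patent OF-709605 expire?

Base term: filing date + 23 years → 20 January 2043.
Processing Delay Credit: +123 days → 23 May 2043.
Appellate Stay Credit: +148 days → 18 October 2043.

2043-10-18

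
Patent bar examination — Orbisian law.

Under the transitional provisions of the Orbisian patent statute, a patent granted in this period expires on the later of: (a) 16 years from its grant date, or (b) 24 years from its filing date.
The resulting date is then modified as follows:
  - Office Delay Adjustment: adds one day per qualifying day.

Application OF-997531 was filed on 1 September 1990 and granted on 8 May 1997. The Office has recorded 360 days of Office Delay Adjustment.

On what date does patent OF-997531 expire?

(a) grant + 16 years → 8 May 2013.
(b) filing + 24 years → 1 September 2014.
Later of the two: 1 September 2014.
Office Delay Adjustment: +360 days → 27 August 2015.

August 27, 2015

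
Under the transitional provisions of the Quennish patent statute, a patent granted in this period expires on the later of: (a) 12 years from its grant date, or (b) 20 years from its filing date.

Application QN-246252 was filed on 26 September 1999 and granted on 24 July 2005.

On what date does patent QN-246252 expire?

(a) grant + 12 years → 24 July 2017.
(b) filing + 20 years → 26 September 2019.
Later of the two: 26 September 2019.

September 26, 2019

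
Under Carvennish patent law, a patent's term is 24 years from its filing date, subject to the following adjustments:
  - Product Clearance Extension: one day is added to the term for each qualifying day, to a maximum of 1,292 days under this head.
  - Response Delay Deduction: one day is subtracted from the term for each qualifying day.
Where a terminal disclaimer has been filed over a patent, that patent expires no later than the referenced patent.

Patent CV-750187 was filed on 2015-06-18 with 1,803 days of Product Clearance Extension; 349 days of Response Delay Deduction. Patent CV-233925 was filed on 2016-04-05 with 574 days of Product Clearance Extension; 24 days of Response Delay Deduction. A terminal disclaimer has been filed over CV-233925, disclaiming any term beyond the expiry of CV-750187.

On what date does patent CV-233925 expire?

Natural term of CV-233925:
  Base: filing + 24 years → 5 April 2040.
  Product Clearance Extension: 574 days (within the 1292-day cap) → +574 days → 31 October 2041.
  Response Delay Deduction: −24 days → 7 October 2041.
Expiry of referenced patent CV-750187:
  Base: filing + 24 years → 18 June 2039.
  Product Clearance Extension: 1803 days claimed exceeds the 1292-day cap, so +1292 days → 31 December 2042.
  Response Delay Deduction: −349 days → 16 January 2042.
Terminal disclaimer: CV-233925 expires on the earlier of 7 October 2041 and 16 January 2042.

October 7, 2041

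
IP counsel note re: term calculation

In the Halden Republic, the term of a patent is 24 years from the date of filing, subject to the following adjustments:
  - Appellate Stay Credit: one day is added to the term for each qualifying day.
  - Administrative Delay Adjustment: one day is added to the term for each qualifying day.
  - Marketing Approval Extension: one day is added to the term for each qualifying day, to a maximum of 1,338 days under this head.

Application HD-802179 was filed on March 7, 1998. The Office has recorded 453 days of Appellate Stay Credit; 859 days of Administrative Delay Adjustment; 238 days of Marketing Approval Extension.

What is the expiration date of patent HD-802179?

2026-06-04

Base term: filing date + 24 years → 7 March 2022.
Appellate Stay Credit: +453 days → 3 June 2023.
Administrative Delay Adjustment: +859 days → 9 October 2025.
Marketing Approval Extension: 238 days (within the 1338-day cap) → +238 days → 4 June 2026.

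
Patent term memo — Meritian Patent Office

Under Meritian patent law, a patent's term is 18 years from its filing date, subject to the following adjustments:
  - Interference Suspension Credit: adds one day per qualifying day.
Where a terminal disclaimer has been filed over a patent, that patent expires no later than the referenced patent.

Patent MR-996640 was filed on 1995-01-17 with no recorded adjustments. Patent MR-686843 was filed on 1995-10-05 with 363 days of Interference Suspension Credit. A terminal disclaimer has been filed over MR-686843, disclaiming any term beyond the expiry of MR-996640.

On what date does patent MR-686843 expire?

Natural term of MR-686843:
  Base: filing + 18 years → 5 October 2013.
  Interference Suspension Credit: +363 days → 3 October 2014.
Expiry of referenced patent MR-996640:
  Base: filing + 18 years → 17 January 2013.
Terminal disclaimer: MR-686843 expires on the earlier of 3 October 2014 and 17 January 2013.

January 17, 2013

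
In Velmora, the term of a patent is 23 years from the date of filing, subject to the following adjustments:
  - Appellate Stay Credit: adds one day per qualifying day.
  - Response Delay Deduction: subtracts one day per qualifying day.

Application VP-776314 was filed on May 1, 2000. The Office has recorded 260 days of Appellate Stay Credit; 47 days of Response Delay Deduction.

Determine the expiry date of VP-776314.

Base term: filing date + 23 years → 1 May 2023.
Appellate Stay Credit: +260 days → 16 January 2024.
Response Delay Deduction: −47 days → 30 November 2023.

2023-11-30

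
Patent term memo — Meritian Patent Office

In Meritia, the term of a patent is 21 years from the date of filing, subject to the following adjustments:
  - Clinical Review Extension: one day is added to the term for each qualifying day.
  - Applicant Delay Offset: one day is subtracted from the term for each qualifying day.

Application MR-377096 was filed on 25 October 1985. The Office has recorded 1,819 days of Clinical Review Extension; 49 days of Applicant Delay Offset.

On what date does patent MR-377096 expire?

August 30, 2011

Base term: filing date + 21 years → 25 October 2006.
Clinical Review Extension: +1819 days → 18 October 2011.
Applicant Delay Offset: −49 days → 30 August 2011.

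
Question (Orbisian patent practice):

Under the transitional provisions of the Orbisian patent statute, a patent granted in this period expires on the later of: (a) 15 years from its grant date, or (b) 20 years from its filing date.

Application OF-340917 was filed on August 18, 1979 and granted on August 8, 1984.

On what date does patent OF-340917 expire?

(a) grant + 15 years → 8 August 1999.
(b) filing + 20 years → 18 August 1999.
Later of the two: 18 August 1999.

1999-08-18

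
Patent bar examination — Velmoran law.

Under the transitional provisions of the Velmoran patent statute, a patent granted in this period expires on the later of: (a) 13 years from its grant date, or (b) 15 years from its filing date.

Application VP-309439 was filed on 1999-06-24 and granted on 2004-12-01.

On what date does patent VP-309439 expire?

2017-12-01

(a) grant + 13 years → 1 December 2017.
(b) filing + 15 years → 24 June 2014.
Later of the two: 1 December 2017.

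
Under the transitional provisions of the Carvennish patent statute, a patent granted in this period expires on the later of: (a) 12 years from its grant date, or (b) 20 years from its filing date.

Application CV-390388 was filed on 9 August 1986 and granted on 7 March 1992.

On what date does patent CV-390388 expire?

August 9, 2006

(a) grant + 12 years → 7 March 2004.
(b) filing + 20 years → 9 August 2006.
Later of the two: 9 August 2006.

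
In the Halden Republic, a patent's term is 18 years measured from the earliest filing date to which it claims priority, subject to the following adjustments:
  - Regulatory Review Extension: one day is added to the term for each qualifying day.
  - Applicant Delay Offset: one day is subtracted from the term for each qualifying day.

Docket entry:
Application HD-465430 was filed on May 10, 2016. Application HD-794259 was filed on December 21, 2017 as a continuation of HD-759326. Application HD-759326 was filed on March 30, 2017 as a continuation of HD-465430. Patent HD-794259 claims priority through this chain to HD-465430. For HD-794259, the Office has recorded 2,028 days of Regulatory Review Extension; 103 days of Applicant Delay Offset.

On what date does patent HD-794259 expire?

Earliest priority filing: 10 May 2016.
Base term: 10 May 2016 + 18 years → 10 May 2034.
Regulatory Review Extension: +2028 days → 28 November 2039.
Applicant Delay Offset: −103 days → 17 August 2039.

2039-08-17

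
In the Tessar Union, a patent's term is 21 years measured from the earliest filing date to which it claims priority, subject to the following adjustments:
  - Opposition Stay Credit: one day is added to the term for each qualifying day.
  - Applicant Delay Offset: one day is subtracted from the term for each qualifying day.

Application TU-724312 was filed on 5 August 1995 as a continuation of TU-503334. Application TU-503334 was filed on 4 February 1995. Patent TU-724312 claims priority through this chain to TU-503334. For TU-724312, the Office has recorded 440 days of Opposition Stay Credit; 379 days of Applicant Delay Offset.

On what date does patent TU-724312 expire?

April 5, 2016

Earliest priority filing: 4 February 1995.
Base term: 4 February 1995 + 21 years → 4 February 2016.
Opposition Stay Credit: +440 days → 19 April 2017.
Applicant Delay Offset: −379 days → 5 April 2016.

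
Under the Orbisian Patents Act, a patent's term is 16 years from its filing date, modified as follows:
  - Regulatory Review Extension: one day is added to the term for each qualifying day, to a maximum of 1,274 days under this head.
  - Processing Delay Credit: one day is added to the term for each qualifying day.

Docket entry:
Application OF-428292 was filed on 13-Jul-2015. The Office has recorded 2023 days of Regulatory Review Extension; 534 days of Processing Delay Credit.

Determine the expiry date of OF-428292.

Base term: filing date + 16 years → 13 July 2031.
Regulatory Review Extension: 2023 days claimed exceeds the 1274-day cap, so +1274 days → 7 January 2035.
Processing Delay Credit: +534 days → 24 June 2036.

June 24, 2036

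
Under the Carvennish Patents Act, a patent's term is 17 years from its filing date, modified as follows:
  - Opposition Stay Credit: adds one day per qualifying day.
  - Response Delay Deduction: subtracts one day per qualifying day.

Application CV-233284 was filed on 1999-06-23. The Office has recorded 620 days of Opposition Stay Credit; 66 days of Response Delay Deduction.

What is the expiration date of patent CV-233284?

Base term: filing date + 17 years → 23 June 2016.
Opposition Stay Credit: +620 days → 5 March 2018.
Response Delay Deduction: −66 days → 29 December 2017.

December 29, 2017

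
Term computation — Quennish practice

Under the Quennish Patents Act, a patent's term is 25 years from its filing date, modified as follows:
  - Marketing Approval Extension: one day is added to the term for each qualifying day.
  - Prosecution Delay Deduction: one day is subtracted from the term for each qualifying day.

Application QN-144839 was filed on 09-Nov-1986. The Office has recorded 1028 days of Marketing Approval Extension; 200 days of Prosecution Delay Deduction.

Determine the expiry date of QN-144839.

2014-02-14

Base term: filing date + 25 years → 9 November 2011.
Marketing Approval Extension: +1028 days → 2 September 2014.
Prosecution Delay Deduction: −200 days → 14 February 2014.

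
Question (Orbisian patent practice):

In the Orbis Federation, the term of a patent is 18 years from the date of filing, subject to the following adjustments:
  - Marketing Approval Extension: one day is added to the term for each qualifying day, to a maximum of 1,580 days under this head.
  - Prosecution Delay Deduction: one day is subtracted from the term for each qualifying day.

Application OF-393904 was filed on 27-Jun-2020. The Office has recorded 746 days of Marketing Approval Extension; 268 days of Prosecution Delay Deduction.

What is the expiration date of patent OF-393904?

Base term: filing date + 18 years → 27 June 2038.
Marketing Approval Extension: 746 days (within the 1580-day cap) → +746 days → 12 July 2040.
Prosecution Delay Deduction: −268 days → 18 October 2039.

2039-10-18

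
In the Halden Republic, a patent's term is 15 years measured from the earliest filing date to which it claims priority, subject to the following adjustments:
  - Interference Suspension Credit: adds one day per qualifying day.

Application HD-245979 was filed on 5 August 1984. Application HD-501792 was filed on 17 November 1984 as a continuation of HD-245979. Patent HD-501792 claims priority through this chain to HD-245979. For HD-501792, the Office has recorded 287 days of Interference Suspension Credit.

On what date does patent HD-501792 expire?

2000-05-18

Earliest priority filing: 5 August 1984.
Base term: 5 August 1984 + 15 years → 5 August 1999.
Interference Suspension Credit: +287 days → 18 May 2000.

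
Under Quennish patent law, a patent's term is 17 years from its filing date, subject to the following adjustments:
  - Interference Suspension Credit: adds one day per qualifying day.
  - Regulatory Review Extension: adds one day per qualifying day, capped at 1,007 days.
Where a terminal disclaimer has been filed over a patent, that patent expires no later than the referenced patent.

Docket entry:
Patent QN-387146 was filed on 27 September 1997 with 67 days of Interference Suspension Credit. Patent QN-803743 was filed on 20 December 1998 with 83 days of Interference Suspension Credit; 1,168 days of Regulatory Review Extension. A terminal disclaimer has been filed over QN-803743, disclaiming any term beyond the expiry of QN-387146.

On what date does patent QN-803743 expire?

Natural term of QN-803743:
  Base: filing + 17 years → 20 December 2015.
  Interference Suspension Credit: +83 days → 12 March 2016.
  Regulatory Review Extension: 1168 days claimed exceeds the 1007-day cap, so +1007 days → 14 December 2018.
Expiry of referenced patent QN-387146:
  Base: filing + 17 years → 27 September 2014.
  Interference Suspension Credit: +67 days → 3 December 2014.
Terminal disclaimer: QN-803743 expires on the earlier of 14 December 2018 and 3 December 2014.

2014-12-03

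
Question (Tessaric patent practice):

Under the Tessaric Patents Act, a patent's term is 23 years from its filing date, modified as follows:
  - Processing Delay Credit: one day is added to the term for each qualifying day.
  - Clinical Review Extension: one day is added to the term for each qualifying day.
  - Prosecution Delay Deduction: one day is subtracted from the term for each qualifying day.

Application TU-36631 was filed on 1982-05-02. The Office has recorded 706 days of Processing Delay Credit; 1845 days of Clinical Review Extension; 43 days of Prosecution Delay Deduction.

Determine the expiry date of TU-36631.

March 14, 2012

Base term: filing date + 23 years → 2 May 2005.
Processing Delay Credit: +706 days → 8 April 2007.
Clinical Review Extension: +1845 days → 26 April 2012.
Prosecution Delay Deduction: −43 days → 14 March 2012.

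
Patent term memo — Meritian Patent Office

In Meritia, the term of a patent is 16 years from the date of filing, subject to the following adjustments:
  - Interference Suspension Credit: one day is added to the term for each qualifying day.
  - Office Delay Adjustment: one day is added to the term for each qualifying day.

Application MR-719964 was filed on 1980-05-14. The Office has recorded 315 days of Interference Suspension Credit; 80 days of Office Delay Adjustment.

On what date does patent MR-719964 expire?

1997-06-13

Base term: filing date + 16 years → 14 May 1996.
Interference Suspension Credit: +315 days → 25 March 1997.
Office Delay Adjustment: +80 days → 13 June 1997.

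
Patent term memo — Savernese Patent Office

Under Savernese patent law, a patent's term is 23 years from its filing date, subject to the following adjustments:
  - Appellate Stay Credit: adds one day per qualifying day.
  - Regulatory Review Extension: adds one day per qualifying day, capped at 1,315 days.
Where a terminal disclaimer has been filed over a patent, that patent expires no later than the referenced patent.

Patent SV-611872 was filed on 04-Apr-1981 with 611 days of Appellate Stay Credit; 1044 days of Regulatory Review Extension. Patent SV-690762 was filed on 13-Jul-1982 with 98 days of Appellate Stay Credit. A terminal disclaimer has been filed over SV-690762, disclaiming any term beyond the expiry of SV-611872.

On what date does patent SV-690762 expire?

Natural term of SV-690762:
  Base: filing + 23 years → 13 July 2005.
  Appellate Stay Credit: +98 days → 19 October 2005.
Expiry of referenced patent SV-611872:
  Base: filing + 23 years → 4 April 2004.
  Appellate Stay Credit: +611 days → 6 December 2005.
  Regulatory Review Extension: 1044 days (within the 1315-day cap) → +1044 days → 15 October 2008.
Terminal disclaimer: SV-690762 expires on the earlier of 19 October 2005 and 15 October 2008.

2005-10-19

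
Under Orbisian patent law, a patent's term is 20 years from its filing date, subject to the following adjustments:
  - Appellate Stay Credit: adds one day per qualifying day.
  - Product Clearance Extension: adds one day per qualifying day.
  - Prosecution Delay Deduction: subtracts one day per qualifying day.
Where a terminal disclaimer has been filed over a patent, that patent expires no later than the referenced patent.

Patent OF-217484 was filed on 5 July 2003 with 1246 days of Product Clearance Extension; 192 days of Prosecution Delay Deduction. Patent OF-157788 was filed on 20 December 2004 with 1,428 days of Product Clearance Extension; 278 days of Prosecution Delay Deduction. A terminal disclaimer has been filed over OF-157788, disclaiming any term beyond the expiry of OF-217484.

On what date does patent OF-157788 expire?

2026-05-24

Natural term of OF-157788:
  Base: filing + 20 years → 20 December 2024.
  Product Clearance Extension: +1428 days → 17 November 2028.
  Prosecution Delay Deduction: −278 days → 13 February 2028.
Expiry of referenced patent OF-217484:
  Base: filing + 20 years → 5 July 2023.
  Product Clearance Extension: +1246 days → 2 December 2026.
  Prosecution Delay Deduction: −192 days → 24 May 2026.
Terminal disclaimer: OF-157788 expires on the earlier of 13 February 2028 and 24 May 2026.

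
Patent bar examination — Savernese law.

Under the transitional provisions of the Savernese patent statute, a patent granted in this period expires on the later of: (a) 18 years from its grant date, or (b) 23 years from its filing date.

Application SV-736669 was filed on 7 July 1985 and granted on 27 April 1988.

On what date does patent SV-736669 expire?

July 7, 2008

(a) grant + 18 years → 27 April 2006.
(b) filing + 23 years → 7 July 2008.
Later of the two: 7 July 2008.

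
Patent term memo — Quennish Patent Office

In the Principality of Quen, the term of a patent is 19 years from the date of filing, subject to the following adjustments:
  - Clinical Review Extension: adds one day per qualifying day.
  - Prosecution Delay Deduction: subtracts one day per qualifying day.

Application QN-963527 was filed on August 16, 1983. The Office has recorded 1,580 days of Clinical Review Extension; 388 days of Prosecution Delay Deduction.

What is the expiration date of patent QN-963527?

Base term: filing date + 19 years → 16 August 2002.
Clinical Review Extension: +1580 days → 13 December 2006.
Prosecution Delay Deduction: −388 days → 20 November 2005.

2005-11-20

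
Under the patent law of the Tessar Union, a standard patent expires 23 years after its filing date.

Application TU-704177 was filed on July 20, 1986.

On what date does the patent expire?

July 20, 2009

Filing date + 23 years → 20 July 2009.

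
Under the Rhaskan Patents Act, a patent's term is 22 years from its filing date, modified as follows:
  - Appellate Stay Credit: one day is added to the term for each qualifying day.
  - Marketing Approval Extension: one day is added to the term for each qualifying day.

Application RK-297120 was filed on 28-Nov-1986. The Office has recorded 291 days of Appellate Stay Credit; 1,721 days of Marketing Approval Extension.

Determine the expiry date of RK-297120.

Base term: filing date + 22 years → 28 November 2008.
Appellate Stay Credit: +291 days → 15 September 2009.
Marketing Approval Extension: +1721 days → 2 June 2014.

June 2, 2014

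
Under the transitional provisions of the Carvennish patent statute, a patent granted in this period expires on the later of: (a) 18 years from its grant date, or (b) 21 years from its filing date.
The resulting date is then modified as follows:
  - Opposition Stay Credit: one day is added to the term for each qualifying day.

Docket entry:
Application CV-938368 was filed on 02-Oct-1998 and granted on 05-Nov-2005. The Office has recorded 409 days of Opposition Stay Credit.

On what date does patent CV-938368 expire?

2024-12-18

(a) grant + 18 years → 5 November 2023.
(b) filing + 21 years → 2 October 2019.
Later of the two: 5 November 2023.
Opposition Stay Credit: +409 days → 18 December 2024.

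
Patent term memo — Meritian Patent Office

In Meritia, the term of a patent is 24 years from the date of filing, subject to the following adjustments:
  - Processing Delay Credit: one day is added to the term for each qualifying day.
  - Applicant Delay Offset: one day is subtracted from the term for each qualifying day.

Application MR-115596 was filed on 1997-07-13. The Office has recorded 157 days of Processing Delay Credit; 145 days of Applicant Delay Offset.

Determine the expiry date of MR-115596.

July 25, 2021

Base term: filing date + 24 years → 13 July 2021.
Processing Delay Credit: +157 days → 17 December 2021.
Applicant Delay Offset: −145 days → 25 July 2021.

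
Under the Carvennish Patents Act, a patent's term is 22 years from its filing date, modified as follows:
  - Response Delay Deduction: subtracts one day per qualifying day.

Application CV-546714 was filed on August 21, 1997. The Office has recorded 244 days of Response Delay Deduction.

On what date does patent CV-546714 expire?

Base term: filing date + 22 years → 21 August 2019.
Response Delay Deduction: −244 days → 20 December 2018.

December 20, 2018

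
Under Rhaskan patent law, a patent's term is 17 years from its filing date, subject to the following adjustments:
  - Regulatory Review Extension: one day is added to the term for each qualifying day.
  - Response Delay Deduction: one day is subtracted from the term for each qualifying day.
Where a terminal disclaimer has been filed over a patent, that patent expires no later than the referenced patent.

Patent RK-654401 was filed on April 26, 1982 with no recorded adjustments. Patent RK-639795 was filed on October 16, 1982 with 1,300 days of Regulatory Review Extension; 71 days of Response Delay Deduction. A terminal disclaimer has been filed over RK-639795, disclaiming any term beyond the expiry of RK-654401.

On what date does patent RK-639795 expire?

1999-04-26

Natural term of RK-639795:
  Base: filing + 17 years → 16 October 1999.
  Regulatory Review Extension: +1300 days → 8 May 2003.
  Response Delay Deduction: −71 days → 26 February 2003.
Expiry of referenced patent RK-654401:
  Base: filing + 17 years → 26 April 1999.
Terminal disclaimer: RK-639795 expires on the earlier of 26 February 2003 and 26 April 1999.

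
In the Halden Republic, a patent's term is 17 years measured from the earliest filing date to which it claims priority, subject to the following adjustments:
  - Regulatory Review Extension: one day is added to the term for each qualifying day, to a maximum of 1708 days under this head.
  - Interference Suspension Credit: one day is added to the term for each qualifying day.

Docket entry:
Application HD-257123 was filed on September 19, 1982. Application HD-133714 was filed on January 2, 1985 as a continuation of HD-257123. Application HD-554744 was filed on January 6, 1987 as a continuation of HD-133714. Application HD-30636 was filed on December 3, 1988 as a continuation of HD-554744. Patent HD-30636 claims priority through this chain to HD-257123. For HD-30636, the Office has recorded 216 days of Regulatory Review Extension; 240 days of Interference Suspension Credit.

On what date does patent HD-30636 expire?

2000-12-18

Earliest priority filing: 19 September 1982.
Base term: 19 September 1982 + 17 years → 19 September 1999.
Regulatory Review Extension: 216 days (within the 1708-day cap) → +216 days → 22 April 2000.
Interference Suspension Credit: +240 days → 18 December 2000.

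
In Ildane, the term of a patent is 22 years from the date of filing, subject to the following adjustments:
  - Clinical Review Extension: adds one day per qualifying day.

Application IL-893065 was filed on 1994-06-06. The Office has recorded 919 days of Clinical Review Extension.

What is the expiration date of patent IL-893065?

2018-12-12

Base term: filing date + 22 years → 6 June 2016.
Clinical Review Extension: +919 days → 12 December 2018.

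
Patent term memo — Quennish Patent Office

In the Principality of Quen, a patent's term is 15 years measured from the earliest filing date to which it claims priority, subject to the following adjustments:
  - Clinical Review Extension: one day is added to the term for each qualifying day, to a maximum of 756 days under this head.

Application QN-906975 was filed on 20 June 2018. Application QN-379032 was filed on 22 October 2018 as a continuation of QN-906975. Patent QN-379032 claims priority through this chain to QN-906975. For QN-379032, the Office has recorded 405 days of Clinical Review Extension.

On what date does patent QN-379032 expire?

Earliest priority filing: 20 June 2018.
Base term: 20 June 2018 + 15 years → 20 June 2033.
Clinical Review Extension: 405 days (within the 756-day cap) → +405 days → 30 July 2034.

2034-07-30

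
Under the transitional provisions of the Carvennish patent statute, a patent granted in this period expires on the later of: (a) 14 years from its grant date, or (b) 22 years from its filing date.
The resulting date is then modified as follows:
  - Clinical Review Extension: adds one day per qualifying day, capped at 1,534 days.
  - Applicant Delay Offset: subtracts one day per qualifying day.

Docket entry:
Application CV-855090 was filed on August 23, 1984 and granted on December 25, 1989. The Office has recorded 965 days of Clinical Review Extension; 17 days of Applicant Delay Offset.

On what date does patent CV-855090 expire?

March 28, 2009

(a) grant + 14 years → 25 December 2003.
(b) filing + 22 years → 23 August 2006.
Later of the two: 23 August 2006.
Clinical Review Extension: 965 days (within the 1534-day cap) → +965 days → 14 April 2009.
Applicant Delay Offset: −17 days → 28 March 2009.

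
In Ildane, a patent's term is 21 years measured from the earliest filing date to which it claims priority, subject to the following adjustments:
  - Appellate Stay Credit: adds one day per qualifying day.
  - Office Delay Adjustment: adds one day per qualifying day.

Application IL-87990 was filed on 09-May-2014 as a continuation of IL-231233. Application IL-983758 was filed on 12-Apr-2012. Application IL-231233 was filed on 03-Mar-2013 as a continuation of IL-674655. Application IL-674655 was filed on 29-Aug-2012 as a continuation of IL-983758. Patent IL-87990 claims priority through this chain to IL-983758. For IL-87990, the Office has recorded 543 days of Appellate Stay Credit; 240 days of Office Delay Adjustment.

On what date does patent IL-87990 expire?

June 4, 2035

Earliest priority filing: 12 April 2012.
Base term: 12 April 2012 + 21 years → 12 April 2033.
Appellate Stay Credit: +543 days → 7 October 2034.
Office Delay Adjustment: +240 days → 4 June 2035.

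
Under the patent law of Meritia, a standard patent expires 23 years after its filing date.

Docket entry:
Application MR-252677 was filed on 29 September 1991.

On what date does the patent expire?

2014-09-29

Filing date + 23 years → 29 September 2014.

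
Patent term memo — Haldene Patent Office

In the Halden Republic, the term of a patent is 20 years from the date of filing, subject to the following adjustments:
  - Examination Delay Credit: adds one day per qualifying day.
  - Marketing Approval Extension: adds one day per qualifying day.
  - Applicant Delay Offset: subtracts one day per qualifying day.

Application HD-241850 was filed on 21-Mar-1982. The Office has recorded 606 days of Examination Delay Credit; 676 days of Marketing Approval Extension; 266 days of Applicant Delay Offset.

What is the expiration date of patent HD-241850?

Base term: filing date + 20 years → 21 March 2002.
Examination Delay Credit: +606 days → 17 November 2003.
Marketing Approval Extension: +676 days → 23 September 2005.
Applicant Delay Offset: −266 days → 31 December 2004.

December 31, 2004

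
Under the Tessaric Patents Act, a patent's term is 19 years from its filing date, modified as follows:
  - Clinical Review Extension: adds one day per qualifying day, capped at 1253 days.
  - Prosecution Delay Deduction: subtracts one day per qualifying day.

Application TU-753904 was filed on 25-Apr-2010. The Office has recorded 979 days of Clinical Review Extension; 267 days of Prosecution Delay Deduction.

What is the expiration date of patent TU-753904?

April 7, 2031

Base term: filing date + 19 years → 25 April 2029.
Clinical Review Extension: 979 days (within the 1253-day cap) → +979 days → 30 December 2031.
Prosecution Delay Deduction: −267 days → 7 April 2031.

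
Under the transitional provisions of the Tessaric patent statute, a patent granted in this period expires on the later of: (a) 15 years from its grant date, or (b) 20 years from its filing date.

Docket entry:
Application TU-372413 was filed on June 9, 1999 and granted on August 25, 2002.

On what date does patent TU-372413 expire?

(a) grant + 15 years → 25 August 2017.
(b) filing + 20 years → 9 June 2019.
Later of the two: 9 June 2019.

2019-06-09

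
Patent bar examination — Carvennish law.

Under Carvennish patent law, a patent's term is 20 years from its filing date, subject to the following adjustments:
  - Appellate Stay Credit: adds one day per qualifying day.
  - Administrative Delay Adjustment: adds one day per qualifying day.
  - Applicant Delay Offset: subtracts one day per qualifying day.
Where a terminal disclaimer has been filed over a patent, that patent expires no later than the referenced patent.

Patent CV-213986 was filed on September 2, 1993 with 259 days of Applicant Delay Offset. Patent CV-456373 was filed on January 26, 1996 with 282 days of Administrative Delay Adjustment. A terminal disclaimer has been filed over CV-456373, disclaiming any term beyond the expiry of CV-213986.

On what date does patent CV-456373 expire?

Natural term of CV-456373:
  Base: filing + 20 years → 26 January 2016.
  Administrative Delay Adjustment: +282 days → 3 November 2016.
Expiry of referenced patent CV-213986:
  Base: filing + 20 years → 2 September 2013.
  Applicant Delay Offset: −259 days → 17 December 2012.
Terminal disclaimer: CV-456373 expires on the earlier of 3 November 2016 and 17 December 2012.

December 17, 2012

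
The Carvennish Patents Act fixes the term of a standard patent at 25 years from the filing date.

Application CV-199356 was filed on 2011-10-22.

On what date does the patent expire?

Filing date + 25 years → 22 October 2036.

October 22, 2036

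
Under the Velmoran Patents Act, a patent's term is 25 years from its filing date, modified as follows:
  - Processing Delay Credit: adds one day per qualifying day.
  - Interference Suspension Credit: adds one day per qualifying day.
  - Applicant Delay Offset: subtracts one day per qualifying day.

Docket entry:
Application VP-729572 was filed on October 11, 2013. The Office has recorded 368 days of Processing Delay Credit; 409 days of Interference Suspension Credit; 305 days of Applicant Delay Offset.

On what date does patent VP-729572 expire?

Base term: filing date + 25 years → 11 October 2038.
Processing Delay Credit: +368 days → 14 October 2039.
Interference Suspension Credit: +409 days → 26 November 2040.
Applicant Delay Offset: −305 days → 26 January 2040.

2040-01-26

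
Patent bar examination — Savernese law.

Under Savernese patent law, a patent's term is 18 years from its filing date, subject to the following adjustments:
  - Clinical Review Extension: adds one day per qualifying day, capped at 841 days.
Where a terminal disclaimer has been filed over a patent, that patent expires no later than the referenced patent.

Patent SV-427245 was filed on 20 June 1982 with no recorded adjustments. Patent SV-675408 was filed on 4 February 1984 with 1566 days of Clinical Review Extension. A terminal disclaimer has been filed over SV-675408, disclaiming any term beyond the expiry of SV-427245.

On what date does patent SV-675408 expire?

2000-06-20

Natural term of SV-675408:
  Base: filing + 18 years → 4 February 2002.
  Clinical Review Extension: 1566 days claimed exceeds the 841-day cap, so +841 days → 25 May 2004.
Expiry of referenced patent SV-427245:
  Base: filing + 18 years → 20 June 2000.
Terminal disclaimer: SV-675408 expires on the earlier of 25 May 2004 and 20 June 2000.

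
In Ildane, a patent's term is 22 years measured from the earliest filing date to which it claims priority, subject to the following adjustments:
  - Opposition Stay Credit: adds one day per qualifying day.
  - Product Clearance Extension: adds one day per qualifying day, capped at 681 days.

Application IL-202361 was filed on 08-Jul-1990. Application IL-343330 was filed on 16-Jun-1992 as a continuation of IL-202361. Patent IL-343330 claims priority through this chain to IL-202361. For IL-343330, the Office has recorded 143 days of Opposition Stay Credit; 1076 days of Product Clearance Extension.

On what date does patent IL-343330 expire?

Earliest priority filing: 8 July 1990.
Base term: 8 July 1990 + 22 years → 8 July 2012.
Opposition Stay Credit: +143 days → 28 November 2012.
Product Clearance Extension: 1076 days claimed exceeds the 681-day cap, so +681 days → 10 October 2014.

2014-10-10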